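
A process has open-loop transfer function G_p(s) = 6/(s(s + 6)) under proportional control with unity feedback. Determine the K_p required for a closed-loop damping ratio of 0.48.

Closed-loop characteristic equation: s² + 6s + K_p·6 = 0.
So ω_n = √(6K_p) and 2ζω_n = 6, giving ζ = 6/(2√(6K_p)).
Setting ζ = 0.48: √(6K_p) = 6/(2·0.48) = 6.25, so K_p = 39.06/6 = 6.51.

K_p = 6.51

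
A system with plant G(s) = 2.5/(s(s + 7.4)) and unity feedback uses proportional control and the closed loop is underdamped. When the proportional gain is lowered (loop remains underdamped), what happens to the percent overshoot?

decrease

ζ = 7.4/(2√(2.5K_p)) rises as K_p falls; higher damping means less overshoot.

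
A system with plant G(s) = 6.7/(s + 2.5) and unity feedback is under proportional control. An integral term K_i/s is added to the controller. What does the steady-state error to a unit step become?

Adding integral action puts a pole at s = 0 in the forward path, raising the system type to 1; a type-1 loop has zero steady-state error to a step.

0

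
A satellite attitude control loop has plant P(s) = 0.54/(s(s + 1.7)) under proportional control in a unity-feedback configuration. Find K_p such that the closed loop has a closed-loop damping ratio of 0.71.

Closed-loop characteristic equation: s² + 1.7s + K_p·0.54 = 0.
So ω_n = √(0.54K_p) and 2ζω_n = 1.7, giving ζ = 1.7/(2√(0.54K_p)).
Setting ζ = 0.71: √(0.54K_p) = 1.7/(2·0.71) = 1.197, so K_p = 1.433/0.54 = 2.65.

K_p = 2.65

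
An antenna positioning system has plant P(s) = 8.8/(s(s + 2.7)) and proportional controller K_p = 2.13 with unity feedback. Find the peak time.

The closed-loop denominator s² + 2.7s + 18.74 gives ω_n = √18.74 = 4.329 and ζ = 2.7/(2ω_n) = 0.3118.
Damped frequency ω_d = ω_n√(1−ζ²) = 4.114 rad/s, so peak time T_p = π/ω_d = 0.764 s.

T_p = 0.764 s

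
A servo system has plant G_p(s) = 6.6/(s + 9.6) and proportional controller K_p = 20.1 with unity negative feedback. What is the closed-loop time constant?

Closed-loop transfer function: T(s) = K_p·G_p(s)/(1 + K_p·G_p(s)) = 132.7/(s + 9.6 + 132.7) = 132.7/(s + 142.3).
Time constant τ = 1/142.3 = 0.00703 s.

τ = 0.00703 s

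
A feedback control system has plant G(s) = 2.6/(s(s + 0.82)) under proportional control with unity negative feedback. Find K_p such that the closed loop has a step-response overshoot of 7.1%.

From %OS = 100·exp(−πζ/√(1−ζ²)) = 7.1%, ζ = −ln(0.071)/√(π²+ln²(0.071)) = 0.6441.
Characteristic equation s² + 0.82s + 2.6K_p = 0 gives ζ = 0.82/(2√(2.6K_p)).
Setting ζ = 0.6441: √(2.6K_p) = 0.82/(2·0.6441) = 0.6366, so K_p = 0.4052/2.6 = 0.156.

K_p = 0.156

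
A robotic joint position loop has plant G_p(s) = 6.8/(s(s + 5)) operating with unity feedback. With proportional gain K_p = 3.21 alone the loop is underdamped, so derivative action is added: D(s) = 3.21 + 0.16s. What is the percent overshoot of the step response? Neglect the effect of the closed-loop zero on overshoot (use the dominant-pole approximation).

6.73%

Forward path: (3.21 + 0.16s)·6.8/(s(s+5)). The closed-loop characteristic equation is s² + (5 + 6.8·0.16)s + 6.8·3.21 = 0.
That is s² + 6.088s + 21.83 = 0, so ω_n = 4.672 rad/s and ζ = 6.088/(2·4.672) = 0.6515.
%OS = 100·exp(−πζ/√(1−ζ²)) = 6.73%.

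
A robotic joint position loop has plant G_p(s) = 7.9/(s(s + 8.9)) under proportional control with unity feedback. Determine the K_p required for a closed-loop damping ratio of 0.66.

K_p = 5.75

Closed-loop characteristic equation: s² + 8.9s + K_p·7.9 = 0.
So ω_n = √(7.9K_p) and 2ζω_n = 8.9, giving ζ = 8.9/(2√(7.9K_p)).
Setting ζ = 0.66: √(7.9K_p) = 8.9/(2·0.66) = 6.742, so K_p = 45.46/7.9 = 5.75.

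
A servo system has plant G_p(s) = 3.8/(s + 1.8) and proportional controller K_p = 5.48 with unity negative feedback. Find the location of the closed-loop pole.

Closed-loop transfer function: T(s) = K_p·G_p(s)/(1 + K_p·G_p(s)) = 20.82/(s + 1.8 + 20.82) = 20.82/(s + 22.62).
The closed-loop pole is at s = −22.62.

s = -22.62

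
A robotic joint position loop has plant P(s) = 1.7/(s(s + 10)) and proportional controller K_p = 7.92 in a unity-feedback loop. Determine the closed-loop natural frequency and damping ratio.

ω_n = 3.67 rad/s, ζ = 1.36

The closed-loop denominator is s(s+10) + 7.92·1.7 = s² + 10s + 13.46.
Matching s² + 2ζω_n s + ω_n²: ω_n = √13.46 = 3.669 rad/s and 2ζω_n = 10, so ζ = 10/(2·3.669) = 1.36.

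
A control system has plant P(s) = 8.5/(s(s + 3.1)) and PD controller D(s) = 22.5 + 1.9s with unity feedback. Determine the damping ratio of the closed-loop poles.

ζ = 0.696

Forward path: (22.5 + 1.9s)·8.5/(s(s+3.1)). The closed-loop characteristic equation is s² + (3.1 + 8.5·1.9)s + 8.5·22.5 = 0.
That is s² + 19.25s + 191.2 = 0, so ω_n = 13.83 rad/s and ζ = 19.25/(2·13.83) = 0.696.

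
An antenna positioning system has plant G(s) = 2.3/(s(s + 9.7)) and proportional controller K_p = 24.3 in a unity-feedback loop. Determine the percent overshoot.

Closed-loop characteristic equation: s² + 9.7s + 55.89 = 0, so ω_n = 7.476 rad/s and ζ = 9.7/(2·7.476) = 0.6487.
%OS = 100·exp(−πζ/√(1−ζ²)) = 100·exp(−π·0.6487/√0.5791) = 6.87%.

6.87%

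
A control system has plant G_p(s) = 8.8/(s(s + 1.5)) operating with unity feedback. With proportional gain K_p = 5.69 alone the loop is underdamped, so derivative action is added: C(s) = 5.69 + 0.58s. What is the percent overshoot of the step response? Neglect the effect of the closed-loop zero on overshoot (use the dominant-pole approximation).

19.1%

Forward path: (5.69 + 0.58s)·8.8/(s(s+1.5)). The closed-loop characteristic equation is s² + (1.5 + 8.8·0.58)s + 8.8·5.69 = 0.
That is s² + 6.604s + 50.07 = 0, so ω_n = 7.076 rad/s and ζ = 6.604/(2·7.076) = 0.4666.
%OS = 100·exp(−πζ/√(1−ζ²)) = 19.1%.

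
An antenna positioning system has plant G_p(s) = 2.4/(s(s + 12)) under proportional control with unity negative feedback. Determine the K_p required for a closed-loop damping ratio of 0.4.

Closed-loop characteristic equation: s² + 12s + K_p·2.4 = 0.
So ω_n = √(2.4K_p) and 2ζω_n = 12, giving ζ = 12/(2√(2.4K_p)).
Setting ζ = 0.4: √(2.4K_p) = 12/(2·0.4) = 15, so K_p = 225/2.4 = 93.7.

K_p = 93.7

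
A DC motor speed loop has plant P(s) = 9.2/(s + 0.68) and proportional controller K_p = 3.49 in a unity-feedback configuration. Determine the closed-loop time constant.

τ = 0.0305 s

Closed-loop transfer function: T(s) = K_p·P(s)/(1 + K_p·P(s)) = 32.11/(s + 0.68 + 32.11) = 32.11/(s + 32.79).
Time constant τ = 1/32.79 = 0.0305 s.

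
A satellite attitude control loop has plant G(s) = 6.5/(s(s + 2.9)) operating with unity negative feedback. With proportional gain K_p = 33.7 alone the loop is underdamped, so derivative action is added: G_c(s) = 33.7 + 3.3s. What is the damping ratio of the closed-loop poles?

Forward path: (33.7 + 3.3s)·6.5/(s(s+2.9)). The closed-loop characteristic equation is s² + (2.9 + 6.5·3.3)s + 6.5·33.7 = 0.
That is s² + 24.35s + 219.1 = 0, so ω_n = 14.8 rad/s and ζ = 24.35/(2·14.8) = 0.8226.

ζ = 0.823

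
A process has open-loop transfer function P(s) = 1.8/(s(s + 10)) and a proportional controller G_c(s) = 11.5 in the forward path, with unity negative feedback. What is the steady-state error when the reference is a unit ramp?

The loop has one pole at the origin (type 1). Velocity error constant K_v = lim_{s→0} s·G_c(s)P(s) = 11.5·1.8/10 = 2.07.
Steady-state error to a unit ramp: e_ss = 1/K_v = 0.483.

0.483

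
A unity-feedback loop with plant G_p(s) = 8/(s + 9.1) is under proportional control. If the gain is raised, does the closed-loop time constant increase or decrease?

Closed-loop pole is at s = −(9.1+K_p·8); larger K_p moves it further left, so τ = 1/(9.1+K_p·8) decreases.

decrease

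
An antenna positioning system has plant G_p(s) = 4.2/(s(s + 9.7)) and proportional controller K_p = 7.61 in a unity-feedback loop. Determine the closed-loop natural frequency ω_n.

ω_n = 5.65 rad/s

The closed-loop denominator is s(s+9.7) + 7.61·4.2 = s² + 9.7s + 31.96.
So ω_n² = 31.96 ⇒ ω_n = 5.653 rad/s, and ζ = 9.7/(2ω_n) = 0.858.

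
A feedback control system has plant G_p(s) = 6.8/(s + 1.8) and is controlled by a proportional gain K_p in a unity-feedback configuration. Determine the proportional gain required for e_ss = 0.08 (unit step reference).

For a type-0 loop with proportional control, e_ss = 1/(1 + K_p·G_p(0)).
G_p(0) = 3.778. Require 1/(1 + K_p·3.778) = 0.08, so 1 + 3.778·K_p = 12.5.
K_p = (12.5 − 1)/3.778 = 3.04.

K_p = 3.04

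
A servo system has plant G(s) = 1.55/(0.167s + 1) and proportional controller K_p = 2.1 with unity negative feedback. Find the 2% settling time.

T_s ≈ 0.157 s

Closed loop: T(s) = K_p·G/(1+K_p·G) = 3.255/(0.167s + 1 + 3.255), with pole at s = −(1 + 3.255)/0.167 = −25.48.
τ = 1/25.48 = 0.03925 s, so 2% settling time ≈ 4τ = 0.157 s.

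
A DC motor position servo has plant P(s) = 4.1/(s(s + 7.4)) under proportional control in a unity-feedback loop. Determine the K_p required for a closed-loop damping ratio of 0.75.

Closed-loop characteristic equation: s² + 7.4s + K_p·4.1 = 0.
So ω_n = √(4.1K_p) and 2ζω_n = 7.4, giving ζ = 7.4/(2√(4.1K_p)).
Setting ζ = 0.75: √(4.1K_p) = 7.4/(2·0.75) = 4.933, so K_p = 24.34/4.1 = 5.94.

K_p = 5.94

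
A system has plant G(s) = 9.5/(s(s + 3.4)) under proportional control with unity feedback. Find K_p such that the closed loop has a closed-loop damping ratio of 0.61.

Closed-loop characteristic equation: s² + 3.4s + K_p·9.5 = 0.
So ω_n = √(9.5K_p) and 2ζω_n = 3.4, giving ζ = 3.4/(2√(9.5K_p)).
Setting ζ = 0.61: √(9.5K_p) = 3.4/(2·0.61) = 2.787, so K_p = 7.767/9.5 = 0.818.

K_p = 0.818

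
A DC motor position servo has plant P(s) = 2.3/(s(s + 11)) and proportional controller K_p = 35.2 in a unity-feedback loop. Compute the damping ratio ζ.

ζ = 0.611

1 + K_p·P(s) = 0 gives s² + 11s + 80.96 = 0.
So ω_n² = 80.96 ⇒ ω_n = 8.998 rad/s, and ζ = 11/(2ω_n) = 0.611.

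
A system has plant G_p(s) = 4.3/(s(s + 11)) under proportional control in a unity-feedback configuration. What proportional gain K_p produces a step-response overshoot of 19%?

From %OS = 100·exp(−πζ/√(1−ζ²)) = 19%, ζ = −ln(0.19)/√(π²+ln²(0.19)) = 0.4673.
Characteristic equation s² + 11s + 4.3K_p = 0 gives ζ = 11/(2√(4.3K_p)).
Setting ζ = 0.4673: √(4.3K_p) = 11/(2·0.4673) = 11.77, so K_p = 138.5/4.3 = 32.2.

K_p = 32.2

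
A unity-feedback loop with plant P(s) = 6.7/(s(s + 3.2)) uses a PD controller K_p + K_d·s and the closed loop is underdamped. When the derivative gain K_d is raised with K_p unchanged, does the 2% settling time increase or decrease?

decrease

Characteristic equation s² + (3.2 + 6.7K_d)s + 6.7K_p = 0: raising K_d increases ζω_n = (3.2+6.7K_d)/2 while the loop stays underdamped, so T_s ≈ 4/(ζω_n) decreases.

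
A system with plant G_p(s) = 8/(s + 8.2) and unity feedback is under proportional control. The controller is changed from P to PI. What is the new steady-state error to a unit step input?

Adding integral action puts a pole at s = 0 in the forward path, raising the system type to 1; a type-1 loop has zero steady-state error to a step.

0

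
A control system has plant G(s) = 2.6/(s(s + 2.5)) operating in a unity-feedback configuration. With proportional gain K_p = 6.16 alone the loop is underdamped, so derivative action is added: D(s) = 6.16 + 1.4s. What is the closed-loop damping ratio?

ζ = 0.767

Forward path: (6.16 + 1.4s)·2.6/(s(s+2.5)). The closed-loop characteristic equation is s² + (2.5 + 2.6·1.4)s + 2.6·6.16 = 0.
That is s² + 6.14s + 16.02 = 0, so ω_n = 4.002 rad/s and ζ = 6.14/(2·4.002) = 0.7671.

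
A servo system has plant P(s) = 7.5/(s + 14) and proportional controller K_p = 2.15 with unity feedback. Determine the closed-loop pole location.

Closed-loop transfer function: T(s) = K_p·P(s)/(1 + K_p·P(s)) = 16.12/(s + 14 + 16.12) = 16.12/(s + 30.12).
The closed-loop pole is at s = −30.12.

s = -30.12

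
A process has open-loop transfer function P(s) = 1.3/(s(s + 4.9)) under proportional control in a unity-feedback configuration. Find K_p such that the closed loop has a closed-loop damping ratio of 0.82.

K_p = 6.87

Closed-loop characteristic equation: s² + 4.9s + K_p·1.3 = 0.
So ω_n = √(1.3K_p) and 2ζω_n = 4.9, giving ζ = 4.9/(2√(1.3K_p)).
Setting ζ = 0.82: √(1.3K_p) = 4.9/(2·0.82) = 2.988, so K_p = 8.927/1.3 = 6.87.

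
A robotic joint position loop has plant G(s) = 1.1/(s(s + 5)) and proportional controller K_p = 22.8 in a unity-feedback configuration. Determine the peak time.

T_p = 0.724 s

Closed-loop characteristic equation: s² + 5s + 25.08 = 0, so ω_n = 5.008 rad/s and ζ = 5/(2·5.008) = 0.4992.
Damped frequency ω_d = ω_n√(1−ζ²) = 4.339 rad/s, so peak time T_p = π/ω_d = 0.724 s.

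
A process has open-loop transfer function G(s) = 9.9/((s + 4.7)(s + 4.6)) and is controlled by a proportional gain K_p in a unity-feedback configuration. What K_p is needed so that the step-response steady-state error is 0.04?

K_p = 52.4

Steady-state error for a unit step on this type-0 loop is 1/(1 + K_p·G(0)).
G(0) = 0.4579. Require 1/(1 + K_p·0.4579) = 0.04, so 1 + 0.4579·K_p = 25.
K_p = (25 − 1)/0.4579 = 52.4.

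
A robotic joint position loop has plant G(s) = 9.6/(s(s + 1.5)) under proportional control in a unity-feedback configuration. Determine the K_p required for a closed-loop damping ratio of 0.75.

Closed-loop characteristic equation: s² + 1.5s + K_p·9.6 = 0.
So ω_n = √(9.6K_p) and 2ζω_n = 1.5, giving ζ = 1.5/(2√(9.6K_p)).
Setting ζ = 0.75: √(9.6K_p) = 1.5/(2·0.75) = 1, so K_p = 1/9.6 = 0.104.

K_p = 0.104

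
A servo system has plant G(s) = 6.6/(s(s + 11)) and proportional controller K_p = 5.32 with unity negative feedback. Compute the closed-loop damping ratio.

1 + K_p·G(s) = 0 gives s² + 11s + 35.11 = 0.
Matching s² + 2ζω_n s + ω_n²: ω_n = √35.11 = 5.926 rad/s and 2ζω_n = 11, so ζ = 11/(2·5.926) = 0.928.

ζ = 0.928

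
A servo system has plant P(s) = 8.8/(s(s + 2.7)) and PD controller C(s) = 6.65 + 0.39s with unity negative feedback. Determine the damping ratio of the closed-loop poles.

Forward path: (6.65 + 0.39s)·8.8/(s(s+2.7)). The closed-loop characteristic equation is s² + (2.7 + 8.8·0.39)s + 8.8·6.65 = 0.
That is s² + 6.132s + 58.52 = 0, so ω_n = 7.65 rad/s and ζ = 6.132/(2·7.65) = 0.4008.

ζ = 0.401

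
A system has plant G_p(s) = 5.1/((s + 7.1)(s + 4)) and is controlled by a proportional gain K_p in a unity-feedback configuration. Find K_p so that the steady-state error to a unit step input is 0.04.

K_p = 134

The loop is type 0, so e_ss(step) = 1/(1 + K_pos) with K_pos = K_p·G_p(0).
G_p(0) = 0.1796. Require 1/(1 + K_p·0.1796) = 0.04, so 1 + 0.1796·K_p = 25.
K_p = (25 − 1)/0.1796 = 134.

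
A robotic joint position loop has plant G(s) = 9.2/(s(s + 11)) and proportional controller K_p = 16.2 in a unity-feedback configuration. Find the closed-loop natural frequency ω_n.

The closed-loop denominator is s(s+11) + 16.2·9.2 = s² + 11s + 149.
Matching s² + 2ζω_n s + ω_n²: ω_n = √149 = 12.21 rad/s and 2ζω_n = 11, so ζ = 11/(2·12.21) = 0.451.

ω_n = 12.2 rad/s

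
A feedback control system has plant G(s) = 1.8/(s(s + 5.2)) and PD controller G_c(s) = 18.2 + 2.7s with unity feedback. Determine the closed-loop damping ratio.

Forward path: (18.2 + 2.7s)·1.8/(s(s+5.2)). The closed-loop characteristic equation is s² + (5.2 + 1.8·2.7)s + 1.8·18.2 = 0.
That is s² + 10.06s + 32.76 = 0, so ω_n = 5.724 rad/s and ζ = 10.06/(2·5.724) = 0.8788.

ζ = 0.879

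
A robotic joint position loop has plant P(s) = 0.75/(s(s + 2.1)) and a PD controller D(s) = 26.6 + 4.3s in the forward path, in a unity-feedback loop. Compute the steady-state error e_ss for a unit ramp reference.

The loop has one pole at the origin (type 1). Velocity error constant K_v = lim_{s→0} s·D(s)P(s) = 26.6·0.75/2.1 = 9.5.
Steady-state error to a unit ramp: e_ss = 1/K_v = 0.105.

0.105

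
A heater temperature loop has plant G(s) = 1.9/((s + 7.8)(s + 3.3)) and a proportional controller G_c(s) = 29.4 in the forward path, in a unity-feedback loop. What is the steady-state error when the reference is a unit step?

The loop is type 0. Static position error constant K_pos = G_c(0)·G(0) = 29.4·0.07382 = 2.17.
Steady-state error to a unit step: e_ss = 1/(1+K_pos) = 1/3.17 = 0.315.

0.315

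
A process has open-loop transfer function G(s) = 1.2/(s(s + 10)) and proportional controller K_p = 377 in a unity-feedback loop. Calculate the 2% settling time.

T_s ≈ 0.8 s

Closed-loop characteristic equation: s² + 10s + 452.4 = 0, so ω_n = 21.27 rad/s and ζ = 10/(2·21.27) = 0.2351.
2% settling time T_s ≈ 4/(ζω_n) = 4/5 = 0.8 s.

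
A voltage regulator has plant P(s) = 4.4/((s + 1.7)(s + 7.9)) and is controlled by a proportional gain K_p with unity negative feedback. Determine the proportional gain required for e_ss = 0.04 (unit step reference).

K_p = 73.3

For a type-0 loop with proportional control, e_ss = 1/(1 + K_p·P(0)).
P(0) = 0.3276. Require 1/(1 + K_p·0.3276) = 0.04, so 1 + 0.3276·K_p = 25.
K_p = (25 − 1)/0.3276 = 73.3.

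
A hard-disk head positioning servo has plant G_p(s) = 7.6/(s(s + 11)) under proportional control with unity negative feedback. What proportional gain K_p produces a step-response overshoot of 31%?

K_p = 32.6

From %OS = 100·exp(−πζ/√(1−ζ²)) = 31%, ζ = −ln(0.31)/√(π²+ln²(0.31)) = 0.3493.
Characteristic equation s² + 11s + 7.6K_p = 0 gives ζ = 11/(2√(7.6K_p)).
Setting ζ = 0.3493: √(7.6K_p) = 11/(2·0.3493) = 15.75, so K_p = 247.9/7.6 = 32.6.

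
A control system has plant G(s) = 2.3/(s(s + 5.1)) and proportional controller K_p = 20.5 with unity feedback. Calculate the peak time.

From 1 + K_pG(s) = 0: s² + 5.1s + 47.15 = 0 ⇒ ω_n = 6.867, ζ = 0.3714.
Damped frequency ω_d = ω_n√(1−ζ²) = 6.376 rad/s, so peak time T_p = π/ω_d = 0.493 s.

T_p = 0.493 s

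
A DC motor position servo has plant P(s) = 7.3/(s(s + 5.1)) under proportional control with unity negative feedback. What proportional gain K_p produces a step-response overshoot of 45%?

From %OS = 100·exp(−πζ/√(1−ζ²)) = 45%, ζ = −ln(0.45)/√(π²+ln²(0.45)) = 0.2463.
Characteristic equation s² + 5.1s + 7.3K_p = 0 gives ζ = 5.1/(2√(7.3K_p)).
Setting ζ = 0.2463: √(7.3K_p) = 5.1/(2·0.2463) = 10.35, so K_p = 107.2/7.3 = 14.7.

K_p = 14.7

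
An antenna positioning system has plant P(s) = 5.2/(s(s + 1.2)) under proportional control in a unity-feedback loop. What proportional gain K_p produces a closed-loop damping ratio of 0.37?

Closed-loop characteristic equation: s² + 1.2s + K_p·5.2 = 0.
So ω_n = √(5.2K_p) and 2ζω_n = 1.2, giving ζ = 1.2/(2√(5.2K_p)).
Setting ζ = 0.37: √(5.2K_p) = 1.2/(2·0.37) = 1.622, so K_p = 2.63/5.2 = 0.506.

K_p = 0.506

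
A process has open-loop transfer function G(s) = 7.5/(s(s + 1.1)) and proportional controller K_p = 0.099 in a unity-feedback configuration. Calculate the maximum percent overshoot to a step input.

7.39%

Closed-loop characteristic equation: s² + 1.1s + 0.7425 = 0, so ω_n = 0.8617 rad/s and ζ = 1.1/(2·0.8617) = 0.6383.
%OS = 100·exp(−πζ/√(1−ζ²)) = 100·exp(−π·0.6383/√0.5926) = 7.39%.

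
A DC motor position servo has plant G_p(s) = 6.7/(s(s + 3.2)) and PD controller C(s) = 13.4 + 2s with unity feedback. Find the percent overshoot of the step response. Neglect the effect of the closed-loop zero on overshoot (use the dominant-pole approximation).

0.333%

Forward path: (13.4 + 2s)·6.7/(s(s+3.2)). The closed-loop characteristic equation is s² + (3.2 + 6.7·2)s + 6.7·13.4 = 0.
That is s² + 16.6s + 89.78 = 0, so ω_n = 9.475 rad/s and ζ = 16.6/(2·9.475) = 0.876.
%OS = 100·exp(−πζ/√(1−ζ²)) = 0.333%.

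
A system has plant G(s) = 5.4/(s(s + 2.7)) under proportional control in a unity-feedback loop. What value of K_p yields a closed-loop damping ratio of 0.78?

K_p = 0.555

Closed-loop characteristic equation: s² + 2.7s + K_p·5.4 = 0.
So ω_n = √(5.4K_p) and 2ζω_n = 2.7, giving ζ = 2.7/(2√(5.4K_p)).
Setting ζ = 0.78: √(5.4K_p) = 2.7/(2·0.78) = 1.731, so K_p = 2.996/5.4 = 0.555.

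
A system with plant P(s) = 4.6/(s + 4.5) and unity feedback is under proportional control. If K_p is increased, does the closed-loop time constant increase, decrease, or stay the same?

Closed-loop pole is at s = −(4.5+K_p·4.6); larger K_p moves it further left, so τ = 1/(4.5+K_p·4.6) decreases.

decrease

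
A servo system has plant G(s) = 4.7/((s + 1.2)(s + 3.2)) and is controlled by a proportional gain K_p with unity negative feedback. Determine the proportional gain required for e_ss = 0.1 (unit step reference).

K_p = 7.35

Steady-state error for a unit step on this type-0 loop is 1/(1 + K_p·G(0)).
G(0) = 1.224. Require 1/(1 + K_p·1.224) = 0.1, so 1 + 1.224·K_p = 10.
K_p = (10 − 1)/1.224 = 7.35.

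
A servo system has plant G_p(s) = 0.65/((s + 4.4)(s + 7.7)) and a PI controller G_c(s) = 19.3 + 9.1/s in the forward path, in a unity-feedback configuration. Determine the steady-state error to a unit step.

0

The open loop G_c(s)G_p(s) has a pole at the origin (type 1), so the static position error constant is infinite and e_ss = 1/(1+∞) = 0.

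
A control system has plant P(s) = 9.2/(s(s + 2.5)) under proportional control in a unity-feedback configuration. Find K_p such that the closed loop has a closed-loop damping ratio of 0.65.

Closed-loop characteristic equation: s² + 2.5s + K_p·9.2 = 0.
So ω_n = √(9.2K_p) and 2ζω_n = 2.5, giving ζ = 2.5/(2√(9.2K_p)).
Setting ζ = 0.65: √(9.2K_p) = 2.5/(2·0.65) = 1.923, so K_p = 3.698/9.2 = 0.402.

K_p = 0.402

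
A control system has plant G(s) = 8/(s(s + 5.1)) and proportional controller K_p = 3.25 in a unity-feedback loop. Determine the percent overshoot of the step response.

16.3%

The closed-loop denominator s² + 5.1s + 26 gives ω_n = √26 = 5.099 and ζ = 5.1/(2ω_n) = 0.5001.
%OS = 100·exp(−πζ/√(1−ζ²)) = 100·exp(−π·0.5001/√0.7499) = 16.3%.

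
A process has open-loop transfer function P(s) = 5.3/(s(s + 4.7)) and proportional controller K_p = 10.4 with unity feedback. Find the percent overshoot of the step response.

35.1%

From 1 + K_pP(s) = 0: s² + 4.7s + 55.12 = 0 ⇒ ω_n = 7.424, ζ = 0.3165.
%OS = 100·exp(−πζ/√(1−ζ²)) = 100·exp(−π·0.3165/√0.8998) = 35.1%.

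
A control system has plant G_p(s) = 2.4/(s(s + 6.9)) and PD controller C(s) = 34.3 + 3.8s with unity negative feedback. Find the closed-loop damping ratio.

Forward path: (34.3 + 3.8s)·2.4/(s(s+6.9)). The closed-loop characteristic equation is s² + (6.9 + 2.4·3.8)s + 2.4·34.3 = 0.
That is s² + 16.02s + 82.32 = 0, so ω_n = 9.073 rad/s and ζ = 16.02/(2·9.073) = 0.8828.

ζ = 0.883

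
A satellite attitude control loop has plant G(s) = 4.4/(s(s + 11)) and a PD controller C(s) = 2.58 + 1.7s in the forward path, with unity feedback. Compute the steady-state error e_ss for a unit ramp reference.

The loop has one pole at the origin (type 1). Velocity error constant K_v = lim_{s→0} s·C(s)G(s) = 2.58·4.4/11 = 1.032.
Steady-state error to a unit ramp: e_ss = 1/K_v = 0.969.

0.969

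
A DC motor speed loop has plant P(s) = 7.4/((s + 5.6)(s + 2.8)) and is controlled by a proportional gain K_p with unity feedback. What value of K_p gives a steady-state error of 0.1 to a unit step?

K_p = 19.1

Steady-state error for a unit step on this type-0 loop is 1/(1 + K_p·P(0)).
P(0) = 0.4719. Require 1/(1 + K_p·0.4719) = 0.1, so 1 + 0.4719·K_p = 10.
K_p = (10 − 1)/0.4719 = 19.1.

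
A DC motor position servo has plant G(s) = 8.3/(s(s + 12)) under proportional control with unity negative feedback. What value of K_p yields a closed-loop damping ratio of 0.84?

Closed-loop characteristic equation: s² + 12s + K_p·8.3 = 0.
So ω_n = √(8.3K_p) and 2ζω_n = 12, giving ζ = 12/(2√(8.3K_p)).
Setting ζ = 0.84: √(8.3K_p) = 12/(2·0.84) = 7.143, so K_p = 51.02/8.3 = 6.15.

K_p = 6.15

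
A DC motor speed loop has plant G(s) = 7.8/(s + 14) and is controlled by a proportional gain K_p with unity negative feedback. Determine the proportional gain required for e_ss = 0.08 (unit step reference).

The loop is type 0, so e_ss(step) = 1/(1 + K_pos) with K_pos = K_p·G(0).
G(0) = 0.5571. Require 1/(1 + K_p·0.5571) = 0.08, so 1 + 0.5571·K_p = 12.5.
K_p = (12.5 − 1)/0.5571 = 20.6.

K_p = 20.6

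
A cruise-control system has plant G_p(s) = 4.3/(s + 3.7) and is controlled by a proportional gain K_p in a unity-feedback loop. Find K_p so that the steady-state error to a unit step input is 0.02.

For a type-0 loop with proportional control, e_ss = 1/(1 + K_p·G_p(0)).
G_p(0) = 1.162. Require 1/(1 + K_p·1.162) = 0.02, so 1 + 1.162·K_p = 50.
K_p = (50 − 1)/1.162 = 42.2.

K_p = 42.2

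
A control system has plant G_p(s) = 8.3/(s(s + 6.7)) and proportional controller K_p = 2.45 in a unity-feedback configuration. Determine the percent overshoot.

Closed-loop characteristic equation: s² + 6.7s + 20.34 = 0, so ω_n = 4.509 rad/s and ζ = 6.7/(2·4.509) = 0.7429.
%OS = 100·exp(−πζ/√(1−ζ²)) = 100·exp(−π·0.7429/√0.4481) = 3.06%.

3.06%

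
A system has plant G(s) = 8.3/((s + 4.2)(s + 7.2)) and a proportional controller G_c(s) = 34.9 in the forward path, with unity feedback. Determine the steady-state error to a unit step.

The loop is type 0. Static position error constant K_pos = G_c(0)·G(0) = 34.9·0.2745 = 9.579.
Steady-state error to a unit step: e_ss = 1/(1+K_pos) = 1/10.58 = 0.0945.

0.0945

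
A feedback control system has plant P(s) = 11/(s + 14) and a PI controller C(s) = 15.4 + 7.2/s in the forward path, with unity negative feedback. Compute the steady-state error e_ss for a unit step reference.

0

The open loop C(s)P(s) has a pole at the origin (type 1), so the static position error constant is infinite and e_ss = 1/(1+∞) = 0.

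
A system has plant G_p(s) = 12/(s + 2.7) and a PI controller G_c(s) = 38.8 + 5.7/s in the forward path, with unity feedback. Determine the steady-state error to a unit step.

0

The open loop G_c(s)G_p(s) has a pole at the origin (type 1), so the static position error constant is infinite and e_ss = 1/(1+∞) = 0.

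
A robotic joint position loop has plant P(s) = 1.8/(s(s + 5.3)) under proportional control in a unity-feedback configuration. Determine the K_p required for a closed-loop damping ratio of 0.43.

Closed-loop characteristic equation: s² + 5.3s + K_p·1.8 = 0.
So ω_n = √(1.8K_p) and 2ζω_n = 5.3, giving ζ = 5.3/(2√(1.8K_p)).
Setting ζ = 0.43: √(1.8K_p) = 5.3/(2·0.43) = 6.163, so K_p = 37.98/1.8 = 21.1.

K_p = 21.1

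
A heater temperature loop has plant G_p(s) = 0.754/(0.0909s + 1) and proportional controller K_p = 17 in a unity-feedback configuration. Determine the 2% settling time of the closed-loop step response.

Closed loop: T(s) = K_p·G_p/(1+K_p·G_p) = 12.82/(0.0909s + 1 + 12.82), with pole at s = −(1 + 12.82)/0.0909 = −152.
τ = 1/152 = 0.006578 s, so 2% settling time ≈ 4τ = 0.0263 s.

T_s ≈ 0.0263 s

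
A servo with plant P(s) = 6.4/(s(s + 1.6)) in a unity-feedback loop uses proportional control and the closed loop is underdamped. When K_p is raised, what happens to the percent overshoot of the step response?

ζ = 1.6/(2√(6.4K_p)) decreases as K_p grows; lower damping means more overshoot.

increase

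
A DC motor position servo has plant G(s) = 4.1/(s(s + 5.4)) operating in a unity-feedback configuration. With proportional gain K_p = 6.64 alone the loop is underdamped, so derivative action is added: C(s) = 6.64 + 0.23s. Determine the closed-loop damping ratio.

ζ = 0.608

Forward path: (6.64 + 0.23s)·4.1/(s(s+5.4)). The closed-loop characteristic equation is s² + (5.4 + 4.1·0.23)s + 4.1·6.64 = 0.
That is s² + 6.343s + 27.22 = 0, so ω_n = 5.218 rad/s and ζ = 6.343/(2·5.218) = 0.6078.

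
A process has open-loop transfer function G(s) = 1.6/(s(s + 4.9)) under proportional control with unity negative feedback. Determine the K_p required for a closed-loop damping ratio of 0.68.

Closed-loop characteristic equation: s² + 4.9s + K_p·1.6 = 0.
So ω_n = √(1.6K_p) and 2ζω_n = 4.9, giving ζ = 4.9/(2√(1.6K_p)).
Setting ζ = 0.68: √(1.6K_p) = 4.9/(2·0.68) = 3.603, so K_p = 12.98/1.6 = 8.11.

K_p = 8.11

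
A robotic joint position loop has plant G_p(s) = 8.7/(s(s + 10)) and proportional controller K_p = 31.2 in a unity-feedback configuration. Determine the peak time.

T_p = 0.2 s

Closed-loop characteristic equation: s² + 10s + 271.4 = 0, so ω_n = 16.48 rad/s and ζ = 10/(2·16.48) = 0.3035.
Damped frequency ω_d = ω_n√(1−ζ²) = 15.7 rad/s, so peak time T_p = π/ω_d = 0.2 s.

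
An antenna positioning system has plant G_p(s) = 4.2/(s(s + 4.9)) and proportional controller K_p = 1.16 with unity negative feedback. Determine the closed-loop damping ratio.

ζ = 1.11

With unity feedback the closed-loop characteristic equation is s² + 4.9s + 1.16·4.2 = s² + 4.9s + 4.872 = 0.
So ω_n² = 4.872 ⇒ ω_n = 2.207 rad/s, and ζ = 4.9/(2ω_n) = 1.11.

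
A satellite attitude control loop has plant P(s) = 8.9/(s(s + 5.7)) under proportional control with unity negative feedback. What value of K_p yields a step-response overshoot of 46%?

K_p = 15.9

From %OS = 100·exp(−πζ/√(1−ζ²)) = 46%, ζ = −ln(0.46)/√(π²+ln²(0.46)) = 0.24.
Characteristic equation s² + 5.7s + 8.9K_p = 0 gives ζ = 5.7/(2√(8.9K_p)).
Setting ζ = 0.24: √(8.9K_p) = 5.7/(2·0.24) = 11.88, so K_p = 141.1/8.9 = 15.9.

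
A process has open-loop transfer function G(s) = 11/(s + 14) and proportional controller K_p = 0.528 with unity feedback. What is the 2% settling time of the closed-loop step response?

T_s ≈ 0.202 s

Closed-loop transfer function: T(s) = K_p·G(s)/(1 + K_p·G(s)) = 5.808/(s + 14 + 5.808) = 5.808/(s + 19.81).
Time constant τ = 1/19.81 = 0.05048 s, so the 2% settling time is about 4τ = 0.202 s.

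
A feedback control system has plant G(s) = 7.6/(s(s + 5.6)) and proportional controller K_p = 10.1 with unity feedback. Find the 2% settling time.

The closed-loop denominator s² + 5.6s + 76.76 gives ω_n = √76.76 = 8.761 and ζ = 5.6/(2ω_n) = 0.3196.
2% settling time T_s ≈ 4/(ζω_n) = 4/2.8 = 1.43 s.

T_s ≈ 1.43 s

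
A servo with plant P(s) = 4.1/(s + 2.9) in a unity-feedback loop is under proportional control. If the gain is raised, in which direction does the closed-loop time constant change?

The closed-loop bandwidth 2.9+K_p·4.1 grows with K_p, so τ shrinks.

decrease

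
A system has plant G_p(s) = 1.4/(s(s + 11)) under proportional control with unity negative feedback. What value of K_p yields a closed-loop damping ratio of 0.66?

K_p = 49.6

Closed-loop characteristic equation: s² + 11s + K_p·1.4 = 0.
So ω_n = √(1.4K_p) and 2ζω_n = 11, giving ζ = 11/(2√(1.4K_p)).
Setting ζ = 0.66: √(1.4K_p) = 11/(2·0.66) = 8.333, so K_p = 69.44/1.4 = 49.6.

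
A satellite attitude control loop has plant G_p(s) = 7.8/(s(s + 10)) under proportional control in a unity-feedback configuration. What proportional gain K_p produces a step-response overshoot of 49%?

From %OS = 100·exp(−πζ/√(1−ζ²)) = 49%, ζ = −ln(0.49)/√(π²+ln²(0.49)) = 0.2214.
Characteristic equation s² + 10s + 7.8K_p = 0 gives ζ = 10/(2√(7.8K_p)).
Setting ζ = 0.2214: √(7.8K_p) = 10/(2·0.2214) = 22.58, so K_p = 509.9/7.8 = 65.4.

K_p = 65.4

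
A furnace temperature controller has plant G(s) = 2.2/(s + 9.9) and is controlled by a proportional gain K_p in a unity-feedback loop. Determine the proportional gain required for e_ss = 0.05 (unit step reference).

The loop is type 0, so e_ss(step) = 1/(1 + K_pos) with K_pos = K_p·G(0).
G(0) = 0.2222. Require 1/(1 + K_p·0.2222) = 0.05, so 1 + 0.2222·K_p = 20.
K_p = (20 − 1)/0.2222 = 85.5.

K_p = 85.5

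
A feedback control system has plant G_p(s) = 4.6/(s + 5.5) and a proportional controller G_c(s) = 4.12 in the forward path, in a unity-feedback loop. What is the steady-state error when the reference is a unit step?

The loop is type 0. Static position error constant K_pos = G_c(0)·G_p(0) = 4.12·0.8364 = 3.446.
Steady-state error to a unit step: e_ss = 1/(1+K_pos) = 1/4.446 = 0.225.

0.225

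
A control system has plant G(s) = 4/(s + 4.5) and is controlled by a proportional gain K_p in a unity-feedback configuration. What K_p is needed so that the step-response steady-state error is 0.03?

K_p = 36.4

Steady-state error for a unit step on this type-0 loop is 1/(1 + K_p·G(0)).
G(0) = 0.8889. Require 1/(1 + K_p·0.8889) = 0.03, so 1 + 0.8889·K_p = 33.33.
K_p = (33.33 − 1)/0.8889 = 36.4.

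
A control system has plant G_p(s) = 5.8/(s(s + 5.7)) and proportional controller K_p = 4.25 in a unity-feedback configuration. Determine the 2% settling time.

From 1 + K_pG_p(s) = 0: s² + 5.7s + 24.65 = 0 ⇒ ω_n = 4.965, ζ = 0.574.
2% settling time T_s ≈ 4/(ζω_n) = 4/2.85 = 1.4 s.

T_s ≈ 1.4 s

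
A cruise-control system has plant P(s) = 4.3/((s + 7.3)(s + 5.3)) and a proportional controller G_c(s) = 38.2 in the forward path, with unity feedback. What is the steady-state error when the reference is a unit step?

The loop is type 0. Static position error constant K_pos = G_c(0)·P(0) = 38.2·0.1111 = 4.246.
Steady-state error to a unit step: e_ss = 1/(1+K_pos) = 1/5.246 = 0.191.

0.191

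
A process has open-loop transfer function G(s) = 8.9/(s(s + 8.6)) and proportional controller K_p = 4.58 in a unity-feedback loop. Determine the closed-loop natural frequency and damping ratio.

1 + K_p·G(s) = 0 gives s² + 8.6s + 40.76 = 0.
So ω_n² = 40.76 ⇒ ω_n = 6.385 rad/s, and ζ = 8.6/(2ω_n) = 0.674.

ω_n = 6.38 rad/s, ζ = 0.674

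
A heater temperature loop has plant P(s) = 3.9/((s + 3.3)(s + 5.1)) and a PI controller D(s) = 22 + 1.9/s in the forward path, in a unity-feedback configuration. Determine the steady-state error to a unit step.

0

The open loop D(s)P(s) has a pole at the origin (type 1), so the static position error constant is infinite and e_ss = 1/(1+∞) = 0.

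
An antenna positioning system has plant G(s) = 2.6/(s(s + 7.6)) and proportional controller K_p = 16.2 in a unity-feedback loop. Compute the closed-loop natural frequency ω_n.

ω_n = 6.49 rad/s

The closed-loop denominator is s(s+7.6) + 16.2·2.6 = s² + 7.6s + 42.12.
Matching s² + 2ζω_n s + ω_n²: ω_n = √42.12 = 6.49 rad/s and 2ζω_n = 7.6, so ζ = 7.6/(2·6.49) = 0.586.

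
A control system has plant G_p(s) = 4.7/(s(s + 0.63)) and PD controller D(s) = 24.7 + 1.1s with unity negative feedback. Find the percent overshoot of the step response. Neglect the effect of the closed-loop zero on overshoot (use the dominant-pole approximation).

41.6%

Forward path: (24.7 + 1.1s)·4.7/(s(s+0.63)). The closed-loop characteristic equation is s² + (0.63 + 4.7·1.1)s + 4.7·24.7 = 0.
That is s² + 5.8s + 116.1 = 0, so ω_n = 10.77 rad/s and ζ = 5.8/(2·10.77) = 0.2692.
%OS = 100·exp(−πζ/√(1−ζ²)) = 41.6%.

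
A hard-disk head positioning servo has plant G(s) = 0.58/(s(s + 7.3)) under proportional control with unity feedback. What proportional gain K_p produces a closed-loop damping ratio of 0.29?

Closed-loop characteristic equation: s² + 7.3s + K_p·0.58 = 0.
So ω_n = √(0.58K_p) and 2ζω_n = 7.3, giving ζ = 7.3/(2√(0.58K_p)).
Setting ζ = 0.29: √(0.58K_p) = 7.3/(2·0.29) = 12.59, so K_p = 158.4/0.58 = 273.

K_p = 273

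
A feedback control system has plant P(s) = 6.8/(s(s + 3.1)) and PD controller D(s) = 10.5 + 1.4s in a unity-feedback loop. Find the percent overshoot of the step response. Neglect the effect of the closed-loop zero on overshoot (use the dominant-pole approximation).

2.94%

Forward path: (10.5 + 1.4s)·6.8/(s(s+3.1)). The closed-loop characteristic equation is s² + (3.1 + 6.8·1.4)s + 6.8·10.5 = 0.
That is s² + 12.62s + 71.4 = 0, so ω_n = 8.45 rad/s and ζ = 12.62/(2·8.45) = 0.7468.
%OS = 100·exp(−πζ/√(1−ζ²)) = 2.94%.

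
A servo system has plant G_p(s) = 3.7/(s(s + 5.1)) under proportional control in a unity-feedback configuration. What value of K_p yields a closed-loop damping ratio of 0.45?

K_p = 8.68

Closed-loop characteristic equation: s² + 5.1s + K_p·3.7 = 0.
So ω_n = √(3.7K_p) and 2ζω_n = 5.1, giving ζ = 5.1/(2√(3.7K_p)).
Setting ζ = 0.45: √(3.7K_p) = 5.1/(2·0.45) = 5.667, so K_p = 32.11/3.7 = 8.68.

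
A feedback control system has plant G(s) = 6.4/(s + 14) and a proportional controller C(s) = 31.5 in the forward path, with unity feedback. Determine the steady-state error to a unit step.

0.0649

The loop is type 0. Static position error constant K_pos = C(0)·G(0) = 31.5·0.4571 = 14.4.
Steady-state error to a unit step: e_ss = 1/(1+K_pos) = 1/15.4 = 0.0649.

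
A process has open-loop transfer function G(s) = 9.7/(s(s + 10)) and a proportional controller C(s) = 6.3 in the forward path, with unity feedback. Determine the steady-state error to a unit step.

The open loop C(s)G(s) has a pole at the origin (type 1), so the static position error constant is infinite and e_ss = 1/(1+∞) = 0.

0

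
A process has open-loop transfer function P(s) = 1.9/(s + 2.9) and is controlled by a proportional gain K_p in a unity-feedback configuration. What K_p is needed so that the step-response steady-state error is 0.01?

For a type-0 loop with proportional control, e_ss = 1/(1 + K_p·P(0)).
P(0) = 0.6552. Require 1/(1 + K_p·0.6552) = 0.01, so 1 + 0.6552·K_p = 100.
K_p = (100 − 1)/0.6552 = 151.

K_p = 151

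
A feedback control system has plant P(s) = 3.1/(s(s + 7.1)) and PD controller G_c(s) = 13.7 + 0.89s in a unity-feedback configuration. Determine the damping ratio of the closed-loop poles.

Forward path: (13.7 + 0.89s)·3.1/(s(s+7.1)). The closed-loop characteristic equation is s² + (7.1 + 3.1·0.89)s + 3.1·13.7 = 0.
That is s² + 9.859s + 42.47 = 0, so ω_n = 6.517 rad/s and ζ = 9.859/(2·6.517) = 0.7564.

ζ = 0.756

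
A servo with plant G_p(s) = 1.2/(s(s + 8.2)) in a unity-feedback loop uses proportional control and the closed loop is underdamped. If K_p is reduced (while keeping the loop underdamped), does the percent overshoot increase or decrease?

decrease

ζ = 8.2/(2√(1.2K_p)) rises as K_p falls; higher damping means less overshoot.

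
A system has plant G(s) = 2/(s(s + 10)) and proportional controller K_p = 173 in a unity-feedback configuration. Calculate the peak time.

T_p = 0.175 s

The closed-loop denominator s² + 10s + 346 gives ω_n = √346 = 18.6 and ζ = 10/(2ω_n) = 0.2688.
Damped frequency ω_d = ω_n√(1−ζ²) = 17.92 rad/s, so peak time T_p = π/ω_d = 0.175 s.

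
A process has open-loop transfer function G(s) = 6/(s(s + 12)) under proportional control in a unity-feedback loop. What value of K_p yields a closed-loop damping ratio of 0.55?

Closed-loop characteristic equation: s² + 12s + K_p·6 = 0.
So ω_n = √(6K_p) and 2ζω_n = 12, giving ζ = 12/(2√(6K_p)).
Setting ζ = 0.55: √(6K_p) = 12/(2·0.55) = 10.91, so K_p = 119/6 = 19.8.

K_p = 19.8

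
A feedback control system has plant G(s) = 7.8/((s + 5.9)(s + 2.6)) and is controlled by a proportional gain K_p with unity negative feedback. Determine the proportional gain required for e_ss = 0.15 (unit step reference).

K_p = 11.1

For a type-0 loop with proportional control, e_ss = 1/(1 + K_p·G(0)).
G(0) = 0.5085. Require 1/(1 + K_p·0.5085) = 0.15, so 1 + 0.5085·K_p = 6.667.
K_p = (6.667 − 1)/0.5085 = 11.1.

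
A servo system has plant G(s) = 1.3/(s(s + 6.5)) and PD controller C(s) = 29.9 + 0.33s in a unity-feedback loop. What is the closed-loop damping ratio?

ζ = 0.556

Forward path: (29.9 + 0.33s)·1.3/(s(s+6.5)). The closed-loop characteristic equation is s² + (6.5 + 1.3·0.33)s + 1.3·29.9 = 0.
That is s² + 6.929s + 38.87 = 0, so ω_n = 6.235 rad/s and ζ = 6.929/(2·6.235) = 0.5557.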